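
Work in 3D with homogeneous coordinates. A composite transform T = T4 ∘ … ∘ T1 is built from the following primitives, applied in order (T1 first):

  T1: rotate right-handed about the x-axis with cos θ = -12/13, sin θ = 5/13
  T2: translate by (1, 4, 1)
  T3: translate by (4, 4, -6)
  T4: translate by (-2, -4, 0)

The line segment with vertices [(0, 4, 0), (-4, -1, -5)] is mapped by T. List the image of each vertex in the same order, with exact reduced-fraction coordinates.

T1 rotate right-handed about the x-axis with cos θ = -12/13, sin θ = 5/13: (0, 4, 0) → (0, -48/13, 20/13); (-4, -1, -5) → (-4, 37/13, 55/13)
T2 translate by (1, 4, 1): (0, -48/13, 20/13) → (1, 4/13, 33/13); (-4, 37/13, 55/13) → (-3, 89/13, 68/13)
T3 translate by (4, 4, -6): (1, 4/13, 33/13) → (5, 56/13, -45/13); (-3, 89/13, 68/13) → (1, 141/13, -10/13)
T4 translate by (-2, -4, 0): (5, 56/13, -45/13) → (3, 4/13, -45/13); (1, 141/13, -10/13) → (-1, 89/13, -10/13)

image vertices: (3, 4/13, -45/13), (-1, 89/13, -10/13)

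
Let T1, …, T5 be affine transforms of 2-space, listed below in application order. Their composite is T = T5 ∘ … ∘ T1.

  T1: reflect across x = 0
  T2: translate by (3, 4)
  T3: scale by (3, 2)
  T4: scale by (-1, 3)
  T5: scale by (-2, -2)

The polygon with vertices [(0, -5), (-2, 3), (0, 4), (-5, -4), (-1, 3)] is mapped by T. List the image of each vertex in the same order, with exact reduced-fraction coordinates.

image vertices: (18, 12), (30, -84), (18, -96), (48, 0), (24, -84)

T1 reflect across x = 0: (0, -5) → (0, -5); (-2, 3) → (2, 3); (0, 4) → (0, 4); (-5, -4) → (5, -4); (-1, 3) → (1, 3)
T2 translate by (3, 4): (0, -5) → (3, -1); (2, 3) → (5, 7); (0, 4) → (3, 8); (5, -4) → (8, 0); (1, 3) → (4, 7)
T3 scale by (3, 2): (3, -1) → (9, -2); (5, 7) → (15, 14); (3, 8) → (9, 16); (8, 0) → (24, 0); (4, 7) → (12, 14)
T4 scale by (-1, 3): (9, -2) → (-9, -6); (15, 14) → (-15, 42); (9, 16) → (-9, 48); (24, 0) → (-24, 0); (12, 14) → (-12, 42)
T5 scale by (-2, -2): (-9, -6) → (18, 12); (-15, 42) → (30, -84); (-9, 48) → (18, -96); (-24, 0) → (48, 0); (-12, 42) → (24, -84)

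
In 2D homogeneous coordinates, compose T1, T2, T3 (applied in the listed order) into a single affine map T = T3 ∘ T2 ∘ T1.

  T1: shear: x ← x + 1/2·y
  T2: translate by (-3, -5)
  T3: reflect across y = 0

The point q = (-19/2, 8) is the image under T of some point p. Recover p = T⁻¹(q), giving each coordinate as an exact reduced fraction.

T1 = [1 1/2 0; 0 1 0; 0 0 1]
T2·T1 = [1 1/2 -3; 0 1 -5; 0 0 1]
T3·…·T1 = [1 1/2 -3; 0 -1 5; 0 0 1]
det M = -1; M⁻¹ = [1 1/2 1/2; 0 -1 5; 0 0 1]
M⁻¹ · (-19/2, 8)ᵀ = (-5, -3)ᵀ

p = (-5, -3)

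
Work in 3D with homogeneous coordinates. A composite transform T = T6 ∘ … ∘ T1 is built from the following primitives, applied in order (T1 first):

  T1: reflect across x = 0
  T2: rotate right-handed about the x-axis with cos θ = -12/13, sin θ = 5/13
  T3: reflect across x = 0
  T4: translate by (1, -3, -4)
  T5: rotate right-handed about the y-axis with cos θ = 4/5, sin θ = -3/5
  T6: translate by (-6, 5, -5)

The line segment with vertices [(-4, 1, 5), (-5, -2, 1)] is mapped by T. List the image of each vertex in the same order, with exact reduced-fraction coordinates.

image vertices: (-45/13, -11/13, -174/13), (-376/65, 45/13, -777/65)

T1 reflect across x = 0: (-4, 1, 5) → (4, 1, 5); (-5, -2, 1) → (5, -2, 1)
T2 rotate right-handed about the x-axis with cos θ = -12/13, sin θ = 5/13: (4, 1, 5) → (4, -37/13, -55/13); (5, -2, 1) → (5, 19/13, -22/13)
T3 reflect across x = 0: (4, -37/13, -55/13) → (-4, -37/13, -55/13); (5, 19/13, -22/13) → (-5, 19/13, -22/13)
T4 translate by (1, -3, -4): (-4, -37/13, -55/13) → (-3, -76/13, -107/13); (-5, 19/13, -22/13) → (-4, -20/13, -74/13)
T5 rotate right-handed about the y-axis with cos θ = 4/5, sin θ = -3/5: (-3, -76/13, -107/13) → (33/13, -76/13, -109/13); (-4, -20/13, -74/13) → (14/65, -20/13, -452/65)
T6 translate by (-6, 5, -5): (33/13, -76/13, -109/13) → (-45/13, -11/13, -174/13); (14/65, -20/13, -452/65) → (-376/65, 45/13, -777/65)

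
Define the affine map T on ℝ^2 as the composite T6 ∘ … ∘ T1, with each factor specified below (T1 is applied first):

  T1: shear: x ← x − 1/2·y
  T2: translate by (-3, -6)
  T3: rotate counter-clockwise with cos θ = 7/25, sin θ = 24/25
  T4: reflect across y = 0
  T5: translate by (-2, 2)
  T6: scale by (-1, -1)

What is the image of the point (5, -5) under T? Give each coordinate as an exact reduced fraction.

T1 shear: x ← x − 1/2·y: (5, -5) → (15/2, -5)
T2 translate by (-3, -6): (15/2, -5) → (9/2, -11)
T3 rotate counter-clockwise with cos θ = 7/25, sin θ = 24/25: (9/2, -11) → (591/50, 31/25)
T4 reflect across y = 0: (591/50, 31/25) → (591/50, -31/25)
T5 translate by (-2, 2): (591/50, -31/25) → (491/50, 19/25)
T6 scale by (-1, -1): (491/50, 19/25) → (-491/50, -19/25)

T(p) = (-491/50, -19/25)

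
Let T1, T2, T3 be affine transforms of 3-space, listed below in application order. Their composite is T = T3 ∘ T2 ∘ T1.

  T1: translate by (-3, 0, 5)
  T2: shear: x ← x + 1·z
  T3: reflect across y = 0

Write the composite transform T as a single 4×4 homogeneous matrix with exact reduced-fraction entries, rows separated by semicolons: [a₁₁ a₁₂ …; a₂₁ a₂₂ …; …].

T = [1 0 1 2; 0 -1 0 0; 0 0 1 5; 0 0 0 1]

T1 = [1 0 0 -3; 0 1 0 0; 0 0 1 5; 0 0 0 1]
T2·T1 = [1 0 1 2; 0 1 0 0; 0 0 1 5; 0 0 0 1]
T3·…·T1 = [1 0 1 2; 0 -1 0 0; 0 0 1 5; 0 0 0 1]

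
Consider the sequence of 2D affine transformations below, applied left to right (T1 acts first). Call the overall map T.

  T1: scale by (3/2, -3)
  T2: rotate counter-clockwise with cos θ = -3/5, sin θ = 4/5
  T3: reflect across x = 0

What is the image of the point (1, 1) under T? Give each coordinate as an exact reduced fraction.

T1 scale by (3/2, -3): (1, 1) → (3/2, -3)
T2 rotate counter-clockwise with cos θ = -3/5, sin θ = 4/5: (3/2, -3) → (3/2, 3)
T3 reflect across x = 0: (3/2, 3) → (-3/2, 3)

T(p) = (-3/2, 3)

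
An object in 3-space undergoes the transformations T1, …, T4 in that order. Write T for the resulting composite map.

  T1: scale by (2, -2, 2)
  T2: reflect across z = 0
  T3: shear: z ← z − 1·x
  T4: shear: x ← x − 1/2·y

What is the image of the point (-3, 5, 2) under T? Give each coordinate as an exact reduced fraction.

T1 scale by (2, -2, 2): (-3, 5, 2) → (-6, -10, 4)
T2 reflect across z = 0: (-6, -10, 4) → (-6, -10, -4)
T3 shear: z ← z − 1·x: (-6, -10, -4) → (-6, -10, 2)
T4 shear: x ← x − 1/2·y: (-6, -10, 2) → (-1, -10, 2)

T(p) = (-1, -10, 2)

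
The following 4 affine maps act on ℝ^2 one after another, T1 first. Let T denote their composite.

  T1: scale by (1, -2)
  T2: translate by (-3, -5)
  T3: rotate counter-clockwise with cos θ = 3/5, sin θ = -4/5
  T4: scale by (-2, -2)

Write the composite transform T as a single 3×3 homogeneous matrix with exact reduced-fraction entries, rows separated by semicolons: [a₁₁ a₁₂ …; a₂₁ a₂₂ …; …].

T = [-6/5 16/5 58/5; 8/5 12/5 6/5; 0 0 1]

T1 = [1 0 0; 0 -2 0; 0 0 1]
T2·T1 = [1 0 -3; 0 -2 -5; 0 0 1]
T3·…·T1 = [3/5 -8/5 -29/5; -4/5 -6/5 -3/5; 0 0 1]
T4·…·T1 = [-6/5 16/5 58/5; 8/5 12/5 6/5; 0 0 1]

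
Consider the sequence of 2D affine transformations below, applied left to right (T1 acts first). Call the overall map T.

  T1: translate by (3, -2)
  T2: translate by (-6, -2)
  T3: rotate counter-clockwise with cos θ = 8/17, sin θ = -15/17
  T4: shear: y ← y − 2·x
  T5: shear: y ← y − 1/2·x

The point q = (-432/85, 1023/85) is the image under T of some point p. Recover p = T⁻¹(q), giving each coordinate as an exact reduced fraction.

p = (6/5, -4/5)

T1 = [1 0 3; 0 1 -2; 0 0 1]
T2·T1 = [1 0 -3; 0 1 -4; 0 0 1]
T3·…·T1 = [8/17 15/17 -84/17; -15/17 8/17 13/17; 0 0 1]
T4·…·T1 = [8/17 15/17 -84/17; -31/17 -22/17 181/17; 0 0 1]
T5·…·T1 = [8/17 15/17 -84/17; -35/17 -59/34 223/17; 0 0 1]
det M = 1; M⁻¹ = [-59/34 -15/17 3; 35/17 8/17 4; 0 0 1]
M⁻¹ · (-432/85, 1023/85)ᵀ = (6/5, -4/5)ᵀ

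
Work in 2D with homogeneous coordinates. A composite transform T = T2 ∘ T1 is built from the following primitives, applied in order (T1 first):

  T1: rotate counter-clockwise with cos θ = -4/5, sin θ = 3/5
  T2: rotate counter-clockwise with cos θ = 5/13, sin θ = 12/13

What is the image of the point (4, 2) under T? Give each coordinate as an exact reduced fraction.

T(p) = (-158/65, -244/65)

T1 rotate counter-clockwise with cos θ = -4/5, sin θ = 3/5: (4, 2) → (-22/5, 4/5)
T2 rotate counter-clockwise with cos θ = 5/13, sin θ = 12/13: (-22/5, 4/5) → (-158/65, -244/65)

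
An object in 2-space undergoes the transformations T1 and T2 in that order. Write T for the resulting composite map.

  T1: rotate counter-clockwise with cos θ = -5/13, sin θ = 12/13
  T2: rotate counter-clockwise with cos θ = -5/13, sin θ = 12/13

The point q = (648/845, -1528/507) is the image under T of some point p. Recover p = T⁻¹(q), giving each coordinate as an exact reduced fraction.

p = (8/5, 8/3)

T1 = [-5/13 -12/13 0; 12/13 -5/13 0; 0 0 1]
T2·T1 = [-119/169 120/169 0; -120/169 -119/169 0; 0 0 1]
det M = 1; M⁻¹ = [-119/169 -120/169 0; 120/169 -119/169 0; 0 0 1]
M⁻¹ · (648/845, -1528/507)ᵀ = (8/5, 8/3)ᵀ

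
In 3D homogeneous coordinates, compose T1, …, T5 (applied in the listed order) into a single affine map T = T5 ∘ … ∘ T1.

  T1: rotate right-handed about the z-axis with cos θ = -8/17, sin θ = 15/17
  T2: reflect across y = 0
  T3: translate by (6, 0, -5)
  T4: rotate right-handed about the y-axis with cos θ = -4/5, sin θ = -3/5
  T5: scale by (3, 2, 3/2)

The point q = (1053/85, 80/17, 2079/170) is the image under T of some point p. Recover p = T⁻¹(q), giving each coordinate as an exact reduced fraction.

T1 = [-8/17 -15/17 0 0; 15/17 -8/17 0 0; 0 0 1 0; 0 0 0 1]
T2·T1 = [-8/17 -15/17 0 0; -15/17 8/17 0 0; 0 0 1 0; 0 0 0 1]
T3·…·T1 = [-8/17 -15/17 0 6; -15/17 8/17 0 0; 0 0 1 -5; 0 0 0 1]
T4·…·T1 = [32/85 12/17 -3/5 -9/5; -15/17 8/17 0 0; -24/85 -9/17 -4/5 38/5; 0 0 0 1]
T5·…·T1 = [96/85 36/17 -9/5 -27/5; -30/17 16/17 0 0; -36/85 -27/34 -6/5 57/5; 0 0 0 1]
det M = -9; M⁻¹ = [32/255 -15/34 -16/85 48/17; 4/17 4/17 -6/17 90/17; -1/5 0 -8/15 5; 0 0 0 1]
M⁻¹ · (1053/85, 80/17, 2079/170)ᵀ = (0, 5, -4)ᵀ

p = (0, 5, -4)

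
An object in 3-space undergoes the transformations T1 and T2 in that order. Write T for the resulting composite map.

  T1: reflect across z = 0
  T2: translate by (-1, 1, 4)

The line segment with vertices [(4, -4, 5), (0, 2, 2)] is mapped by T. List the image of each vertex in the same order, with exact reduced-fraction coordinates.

T1 reflect across z = 0: (4, -4, 5) → (4, -4, -5); (0, 2, 2) → (0, 2, -2)
T2 translate by (-1, 1, 4): (4, -4, -5) → (3, -3, -1); (0, 2, -2) → (-1, 3, 2)

image vertices: (3, -3, -1), (-1, 3, 2)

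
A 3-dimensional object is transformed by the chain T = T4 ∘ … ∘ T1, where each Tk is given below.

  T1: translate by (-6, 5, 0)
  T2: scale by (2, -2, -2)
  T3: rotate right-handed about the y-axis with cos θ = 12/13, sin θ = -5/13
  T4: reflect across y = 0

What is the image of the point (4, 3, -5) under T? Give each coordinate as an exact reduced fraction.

T1 translate by (-6, 5, 0): (4, 3, -5) → (-2, 8, -5)
T2 scale by (2, -2, -2): (-2, 8, -5) → (-4, -16, 10)
T3 rotate right-handed about the y-axis with cos θ = 12/13, sin θ = -5/13: (-4, -16, 10) → (-98/13, -16, 100/13)
T4 reflect across y = 0: (-98/13, -16, 100/13) → (-98/13, 16, 100/13)

T(p) = (-98/13, 16, 100/13)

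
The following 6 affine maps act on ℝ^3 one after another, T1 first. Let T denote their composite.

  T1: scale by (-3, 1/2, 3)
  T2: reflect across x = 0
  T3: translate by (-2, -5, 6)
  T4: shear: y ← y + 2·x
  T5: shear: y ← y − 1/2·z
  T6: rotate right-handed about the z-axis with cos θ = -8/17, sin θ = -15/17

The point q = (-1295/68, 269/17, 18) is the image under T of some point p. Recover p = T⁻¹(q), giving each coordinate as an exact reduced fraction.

T1 = [-3 0 0 0; 0 1/2 0 0; 0 0 3 0; 0 0 0 1]
T2·T1 = [3 0 0 0; 0 1/2 0 0; 0 0 3 0; 0 0 0 1]
T3·…·T1 = [3 0 0 -2; 0 1/2 0 -5; 0 0 3 6; 0 0 0 1]
T4·…·T1 = [3 0 0 -2; 6 1/2 0 -9; 0 0 3 6; 0 0 0 1]
T5·…·T1 = [3 0 0 -2; 6 1/2 -3/2 -12; 0 0 3 6; 0 0 0 1]
T6·…·T1 = [66/17 15/34 -45/34 -164/17; -93/17 -4/17 12/17 126/17; 0 0 3 6; 0 0 0 1]
det M = 9/2; M⁻¹ = [-8/51 -5/17 0 2/3; 62/17 44/17 1 10; 0 0 1/3 -2; 0 0 0 1]
M⁻¹ · (-1295/68, 269/17, 18)ᵀ = (-1, -1/2, 4)ᵀ

p = (-1, -1/2, 4)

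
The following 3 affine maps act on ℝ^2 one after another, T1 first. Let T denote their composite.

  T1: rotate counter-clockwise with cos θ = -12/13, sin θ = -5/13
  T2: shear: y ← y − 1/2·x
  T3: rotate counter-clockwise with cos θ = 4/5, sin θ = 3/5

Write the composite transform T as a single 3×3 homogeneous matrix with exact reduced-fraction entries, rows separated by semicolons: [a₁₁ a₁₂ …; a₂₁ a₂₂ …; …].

T1 = [-12/13 5/13 0; -5/13 -12/13 0; 0 0 1]
T2·T1 = [-12/13 5/13 0; 1/13 -29/26 0; 0 0 1]
T3·…·T1 = [-51/65 127/130 0; -32/65 -43/65 0; 0 0 1]

T = [-51/65 127/130 0; -32/65 -43/65 0; 0 0 1]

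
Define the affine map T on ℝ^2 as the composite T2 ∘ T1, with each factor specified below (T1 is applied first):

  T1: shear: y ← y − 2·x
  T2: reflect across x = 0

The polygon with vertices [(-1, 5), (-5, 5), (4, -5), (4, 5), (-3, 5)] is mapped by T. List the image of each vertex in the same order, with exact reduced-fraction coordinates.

T1 shear: y ← y − 2·x: (-1, 5) → (-1, 7); (-5, 5) → (-5, 15); (4, -5) → (4, -13); (4, 5) → (4, -3); (-3, 5) → (-3, 11)
T2 reflect across x = 0: (-1, 7) → (1, 7); (-5, 15) → (5, 15); (4, -13) → (-4, -13); (4, -3) → (-4, -3); (-3, 11) → (3, 11)

image vertices: (1, 7), (5, 15), (-4, -13), (-4, -3), (3, 11)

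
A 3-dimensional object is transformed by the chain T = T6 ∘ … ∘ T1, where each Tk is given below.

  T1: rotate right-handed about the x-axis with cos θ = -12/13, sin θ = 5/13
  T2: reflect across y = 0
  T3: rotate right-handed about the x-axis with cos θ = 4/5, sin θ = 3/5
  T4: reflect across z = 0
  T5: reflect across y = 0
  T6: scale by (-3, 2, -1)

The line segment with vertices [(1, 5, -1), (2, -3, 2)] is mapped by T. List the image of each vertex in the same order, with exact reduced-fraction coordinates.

T1 rotate right-handed about the x-axis with cos θ = -12/13, sin θ = 5/13: (1, 5, -1) → (1, -55/13, 37/13); (2, -3, 2) → (2, 2, -3)
T2 reflect across y = 0: (1, -55/13, 37/13) → (1, 55/13, 37/13); (2, 2, -3) → (2, -2, -3)
T3 rotate right-handed about the x-axis with cos θ = 4/5, sin θ = 3/5: (1, 55/13, 37/13) → (1, 109/65, 313/65); (2, -2, -3) → (2, 1/5, -18/5)
T4 reflect across z = 0: (1, 109/65, 313/65) → (1, 109/65, -313/65); (2, 1/5, -18/5) → (2, 1/5, 18/5)
T5 reflect across y = 0: (1, 109/65, -313/65) → (1, -109/65, -313/65); (2, 1/5, 18/5) → (2, -1/5, 18/5)
T6 scale by (-3, 2, -1): (1, -109/65, -313/65) → (-3, -218/65, 313/65); (2, -1/5, 18/5) → (-6, -2/5, -18/5)

image vertices: (-3, -218/65, 313/65), (-6, -2/5, -18/5)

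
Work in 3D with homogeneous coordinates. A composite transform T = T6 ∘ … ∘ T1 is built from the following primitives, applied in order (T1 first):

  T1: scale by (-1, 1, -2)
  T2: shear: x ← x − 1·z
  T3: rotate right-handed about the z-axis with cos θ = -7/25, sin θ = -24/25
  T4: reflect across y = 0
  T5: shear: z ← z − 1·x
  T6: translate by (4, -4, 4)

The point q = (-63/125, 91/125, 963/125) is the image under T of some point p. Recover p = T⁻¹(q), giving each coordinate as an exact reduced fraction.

p = (-5, -3, 2/5)

T1 = [-1 0 0 0; 0 1 0 0; 0 0 -2 0; 0 0 0 1]
T2·T1 = [-1 0 2 0; 0 1 0 0; 0 0 -2 0; 0 0 0 1]
T3·…·T1 = [7/25 24/25 -14/25 0; 24/25 -7/25 -48/25 0; 0 0 -2 0; 0 0 0 1]
T4·…·T1 = [7/25 24/25 -14/25 0; -24/25 7/25 48/25 0; 0 0 -2 0; 0 0 0 1]
T5·…·T1 = [7/25 24/25 -14/25 0; -24/25 7/25 48/25 0; -7/25 -24/25 -36/25 0; 0 0 0 1]
T6·…·T1 = [7/25 24/25 -14/25 4; -24/25 7/25 48/25 -4; -7/25 -24/25 -36/25 4; 0 0 0 1]
det M = -2; M⁻¹ = [-18/25 -24/25 -1 76/25; 24/25 7/25 0 -68/25; -1/2 0 -1/2 4; 0 0 0 1]
M⁻¹ · (-63/125, 91/125, 963/125)ᵀ = (-5, -3, 2/5)ᵀ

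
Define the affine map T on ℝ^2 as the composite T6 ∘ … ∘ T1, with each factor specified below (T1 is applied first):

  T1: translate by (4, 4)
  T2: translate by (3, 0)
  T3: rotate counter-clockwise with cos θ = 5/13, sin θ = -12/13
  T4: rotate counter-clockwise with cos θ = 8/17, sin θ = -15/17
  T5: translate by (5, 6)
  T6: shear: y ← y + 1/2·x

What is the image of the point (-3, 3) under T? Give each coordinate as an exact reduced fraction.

T(p) = (134/17, 41/17)

T1 translate by (4, 4): (-3, 3) → (1, 7)
T2 translate by (3, 0): (1, 7) → (4, 7)
T3 rotate counter-clockwise with cos θ = 5/13, sin θ = -12/13: (4, 7) → (8, -1)
T4 rotate counter-clockwise with cos θ = 8/17, sin θ = -15/17: (8, -1) → (49/17, -128/17)
T5 translate by (5, 6): (49/17, -128/17) → (134/17, -26/17)
T6 shear: y ← y + 1/2·x: (134/17, -26/17) → (134/17, 41/17)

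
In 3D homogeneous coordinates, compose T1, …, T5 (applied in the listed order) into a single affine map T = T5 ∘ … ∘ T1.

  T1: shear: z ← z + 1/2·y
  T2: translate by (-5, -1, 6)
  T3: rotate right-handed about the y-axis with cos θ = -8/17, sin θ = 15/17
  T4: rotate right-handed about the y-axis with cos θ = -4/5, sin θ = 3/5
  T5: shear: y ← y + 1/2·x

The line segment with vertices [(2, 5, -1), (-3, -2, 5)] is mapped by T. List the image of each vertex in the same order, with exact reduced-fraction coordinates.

image vertices: (-591/85, 89/170, -699/170), (-736/85, -623/85, -802/85)

T1 shear: z ← z + 1/2·y: (2, 5, -1) → (2, 5, 3/2); (-3, -2, 5) → (-3, -2, 4)
T2 translate by (-5, -1, 6): (2, 5, 3/2) → (-3, 4, 15/2); (-3, -2, 4) → (-8, -3, 10)
T3 rotate right-handed about the y-axis with cos θ = -8/17, sin θ = 15/17: (-3, 4, 15/2) → (273/34, 4, -15/17); (-8, -3, 10) → (214/17, -3, 40/17)
T4 rotate right-handed about the y-axis with cos θ = -4/5, sin θ = 3/5: (273/34, 4, -15/17) → (-591/85, 4, -699/170); (214/17, -3, 40/17) → (-736/85, -3, -802/85)
T5 shear: y ← y + 1/2·x: (-591/85, 4, -699/170) → (-591/85, 89/170, -699/170); (-736/85, -3, -802/85) → (-736/85, -623/85, -802/85)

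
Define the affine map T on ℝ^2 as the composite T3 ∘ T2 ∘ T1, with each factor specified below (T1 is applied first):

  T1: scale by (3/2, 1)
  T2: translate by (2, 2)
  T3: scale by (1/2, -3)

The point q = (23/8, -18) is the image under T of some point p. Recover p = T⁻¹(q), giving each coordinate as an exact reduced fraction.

p = (5/2, 4)

T1 = [3/2 0 0; 0 1 0; 0 0 1]
T2·T1 = [3/2 0 2; 0 1 2; 0 0 1]
T3·…·T1 = [3/4 0 1; 0 -3 -6; 0 0 1]
det M = -9/4; M⁻¹ = [4/3 0 -4/3; 0 -1/3 -2; 0 0 1]
M⁻¹ · (23/8, -18)ᵀ = (5/2, 4)ᵀ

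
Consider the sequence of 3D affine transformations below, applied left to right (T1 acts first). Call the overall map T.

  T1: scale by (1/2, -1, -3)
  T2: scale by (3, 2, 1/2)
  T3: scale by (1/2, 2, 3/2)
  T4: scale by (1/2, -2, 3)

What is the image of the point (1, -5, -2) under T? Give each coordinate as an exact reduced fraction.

T1 scale by (1/2, -1, -3): (1, -5, -2) → (1/2, 5, 6)
T2 scale by (3, 2, 1/2): (1/2, 5, 6) → (3/2, 10, 3)
T3 scale by (1/2, 2, 3/2): (3/2, 10, 3) → (3/4, 20, 9/2)
T4 scale by (1/2, -2, 3): (3/4, 20, 9/2) → (3/8, -40, 27/2)

T(p) = (3/8, -40, 27/2)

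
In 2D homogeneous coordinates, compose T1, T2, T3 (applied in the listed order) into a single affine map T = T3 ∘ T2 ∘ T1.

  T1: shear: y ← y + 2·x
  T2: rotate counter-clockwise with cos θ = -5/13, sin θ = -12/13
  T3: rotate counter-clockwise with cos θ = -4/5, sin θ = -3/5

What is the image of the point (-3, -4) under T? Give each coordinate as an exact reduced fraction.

T(p) = (678/65, -29/65)

T1 shear: y ← y + 2·x: (-3, -4) → (-3, -10)
T2 rotate counter-clockwise with cos θ = -5/13, sin θ = -12/13: (-3, -10) → (-105/13, 86/13)
T3 rotate counter-clockwise with cos θ = -4/5, sin θ = -3/5: (-105/13, 86/13) → (678/65, -29/65)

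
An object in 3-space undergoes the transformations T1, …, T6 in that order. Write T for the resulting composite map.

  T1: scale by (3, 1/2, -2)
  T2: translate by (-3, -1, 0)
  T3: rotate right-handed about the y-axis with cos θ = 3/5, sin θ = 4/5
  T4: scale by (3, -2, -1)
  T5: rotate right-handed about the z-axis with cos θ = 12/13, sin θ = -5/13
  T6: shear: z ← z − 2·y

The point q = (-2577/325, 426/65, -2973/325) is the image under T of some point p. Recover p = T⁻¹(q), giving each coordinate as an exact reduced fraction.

p = (7/5, -1, 5/2)

T1 = [3 0 0 0; 0 1/2 0 0; 0 0 -2 0; 0 0 0 1]
T2·T1 = [3 0 0 -3; 0 1/2 0 -1; 0 0 -2 0; 0 0 0 1]
T3·…·T1 = [9/5 0 -8/5 -9/5; 0 1/2 0 -1; -12/5 0 -6/5 12/5; 0 0 0 1]
T4·…·T1 = [27/5 0 -24/5 -27/5; 0 -1 0 2; 12/5 0 6/5 -12/5; 0 0 0 1]
T5·…·T1 = [324/65 -5/13 -288/65 -274/65; -27/13 -12/13 24/13 51/13; 12/5 0 6/5 -12/5; 0 0 0 1]
T6·…·T1 = [324/65 -5/13 -288/65 -274/65; -27/13 -12/13 24/13 51/13; 426/65 24/13 -162/65 -666/65; 0 0 0 1]
det M = -18; M⁻¹ = [4/65 33/65 4/15 1; -5/13 -12/13 0 2; -8/65 127/195 3/10 0; 0 0 0 1]
M⁻¹ · (-2577/325, 426/65, -2973/325)ᵀ = (7/5, -1, 5/2)ᵀ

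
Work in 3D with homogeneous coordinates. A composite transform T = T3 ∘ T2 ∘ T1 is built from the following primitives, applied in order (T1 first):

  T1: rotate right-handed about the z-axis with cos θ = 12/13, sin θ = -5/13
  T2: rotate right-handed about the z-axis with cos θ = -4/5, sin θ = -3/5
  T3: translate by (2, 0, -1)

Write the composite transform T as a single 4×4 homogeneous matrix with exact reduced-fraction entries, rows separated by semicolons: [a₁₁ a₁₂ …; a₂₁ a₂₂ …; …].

T1 = [12/13 5/13 0 0; -5/13 12/13 0 0; 0 0 1 0; 0 0 0 1]
T2·T1 = [-63/65 16/65 0 0; -16/65 -63/65 0 0; 0 0 1 0; 0 0 0 1]
T3·…·T1 = [-63/65 16/65 0 2; -16/65 -63/65 0 0; 0 0 1 -1; 0 0 0 1]

T = [-63/65 16/65 0 2; -16/65 -63/65 0 0; 0 0 1 -1; 0 0 0 1]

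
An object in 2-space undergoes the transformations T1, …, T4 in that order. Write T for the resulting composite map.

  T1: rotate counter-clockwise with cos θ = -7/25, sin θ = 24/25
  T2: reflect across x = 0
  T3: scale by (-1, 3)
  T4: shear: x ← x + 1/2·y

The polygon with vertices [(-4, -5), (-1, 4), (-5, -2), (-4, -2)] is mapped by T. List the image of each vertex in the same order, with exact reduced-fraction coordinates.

image vertices: (113/50, -183/25), (-167/25, -156/25), (-76/25, -318/25), (-47/25, -246/25)

T1 rotate counter-clockwise with cos θ = -7/25, sin θ = 24/25: (-4, -5) → (148/25, -61/25); (-1, 4) → (-89/25, -52/25); (-5, -2) → (83/25, -106/25); (-4, -2) → (76/25, -82/25)
T2 reflect across x = 0: (148/25, -61/25) → (-148/25, -61/25); (-89/25, -52/25) → (89/25, -52/25); (83/25, -106/25) → (-83/25, -106/25); (76/25, -82/25) → (-76/25, -82/25)
T3 scale by (-1, 3): (-148/25, -61/25) → (148/25, -183/25); (89/25, -52/25) → (-89/25, -156/25); (-83/25, -106/25) → (83/25, -318/25); (-76/25, -82/25) → (76/25, -246/25)
T4 shear: x ← x + 1/2·y: (148/25, -183/25) → (113/50, -183/25); (-89/25, -156/25) → (-167/25, -156/25); (83/25, -318/25) → (-76/25, -318/25); (76/25, -246/25) → (-47/25, -246/25)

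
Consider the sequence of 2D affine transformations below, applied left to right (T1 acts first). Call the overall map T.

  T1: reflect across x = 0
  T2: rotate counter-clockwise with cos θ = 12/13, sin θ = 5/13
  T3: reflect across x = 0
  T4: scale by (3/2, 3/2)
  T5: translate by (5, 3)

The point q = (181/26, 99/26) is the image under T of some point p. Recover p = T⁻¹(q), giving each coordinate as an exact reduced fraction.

T1 = [-1 0 0; 0 1 0; 0 0 1]
T2·T1 = [-12/13 -5/13 0; -5/13 12/13 0; 0 0 1]
T3·…·T1 = [12/13 5/13 0; -5/13 12/13 0; 0 0 1]
T4·…·T1 = [18/13 15/26 0; -15/26 18/13 0; 0 0 1]
T5·…·T1 = [18/13 15/26 5; -15/26 18/13 3; 0 0 1]
det M = 9/4; M⁻¹ = [8/13 -10/39 -30/13; 10/39 8/13 -122/39; 0 0 1]
M⁻¹ · (181/26, 99/26)ᵀ = (1, 1)ᵀ

p = (1, 1)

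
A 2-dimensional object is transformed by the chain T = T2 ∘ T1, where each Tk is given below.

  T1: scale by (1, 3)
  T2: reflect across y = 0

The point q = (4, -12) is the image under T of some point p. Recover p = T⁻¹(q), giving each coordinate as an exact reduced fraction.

T1 = [1 0 0; 0 3 0; 0 0 1]
T2·T1 = [1 0 0; 0 -3 0; 0 0 1]
det M = -3; M⁻¹ = [1 0 0; 0 -1/3 0; 0 0 1]
M⁻¹ · (4, -12)ᵀ = (4, 4)ᵀ

p = (4, 4)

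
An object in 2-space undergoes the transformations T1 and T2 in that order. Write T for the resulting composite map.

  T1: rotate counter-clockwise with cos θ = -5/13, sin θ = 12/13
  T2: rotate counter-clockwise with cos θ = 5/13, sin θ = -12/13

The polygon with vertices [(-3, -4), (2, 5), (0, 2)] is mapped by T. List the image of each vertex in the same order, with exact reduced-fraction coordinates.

T1 rotate counter-clockwise with cos θ = -5/13, sin θ = 12/13: (-3, -4) → (63/13, -16/13); (2, 5) → (-70/13, -1/13); (0, 2) → (-24/13, -10/13)
T2 rotate counter-clockwise with cos θ = 5/13, sin θ = -12/13: (63/13, -16/13) → (123/169, -836/169); (-70/13, -1/13) → (-362/169, 835/169); (-24/13, -10/13) → (-240/169, 238/169)

image vertices: (123/169, -836/169), (-362/169, 835/169), (-240/169, 238/169)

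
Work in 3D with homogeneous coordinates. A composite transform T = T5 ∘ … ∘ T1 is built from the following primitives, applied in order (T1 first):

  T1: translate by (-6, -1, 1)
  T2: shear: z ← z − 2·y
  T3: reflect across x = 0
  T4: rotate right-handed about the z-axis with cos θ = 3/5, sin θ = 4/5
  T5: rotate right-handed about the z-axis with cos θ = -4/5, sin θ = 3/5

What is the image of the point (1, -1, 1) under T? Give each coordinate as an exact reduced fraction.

T1 translate by (-6, -1, 1): (1, -1, 1) → (-5, -2, 2)
T2 shear: z ← z − 2·y: (-5, -2, 2) → (-5, -2, 6)
T3 reflect across x = 0: (-5, -2, 6) → (5, -2, 6)
T4 rotate right-handed about the z-axis with cos θ = 3/5, sin θ = 4/5: (5, -2, 6) → (23/5, 14/5, 6)
T5 rotate right-handed about the z-axis with cos θ = -4/5, sin θ = 3/5: (23/5, 14/5, 6) → (-134/25, 13/25, 6)

T(p) = (-134/25, 13/25, 6)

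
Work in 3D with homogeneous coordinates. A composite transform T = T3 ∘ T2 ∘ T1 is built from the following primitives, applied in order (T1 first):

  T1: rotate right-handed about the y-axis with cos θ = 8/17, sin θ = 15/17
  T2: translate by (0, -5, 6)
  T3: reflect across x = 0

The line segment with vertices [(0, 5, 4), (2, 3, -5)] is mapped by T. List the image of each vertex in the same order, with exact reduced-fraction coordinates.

T1 rotate right-handed about the y-axis with cos θ = 8/17, sin θ = 15/17: (0, 5, 4) → (60/17, 5, 32/17); (2, 3, -5) → (-59/17, 3, -70/17)
T2 translate by (0, -5, 6): (60/17, 5, 32/17) → (60/17, 0, 134/17); (-59/17, 3, -70/17) → (-59/17, -2, 32/17)
T3 reflect across x = 0: (60/17, 0, 134/17) → (-60/17, 0, 134/17); (-59/17, -2, 32/17) → (59/17, -2, 32/17)

image vertices: (-60/17, 0, 134/17), (59/17, -2, 32/17)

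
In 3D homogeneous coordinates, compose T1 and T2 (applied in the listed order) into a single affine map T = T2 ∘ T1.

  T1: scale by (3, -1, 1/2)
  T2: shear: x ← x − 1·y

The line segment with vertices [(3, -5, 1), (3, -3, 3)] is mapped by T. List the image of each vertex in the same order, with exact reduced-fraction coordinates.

image vertices: (4, 5, 1/2), (6, 3, 3/2)

T1 scale by (3, -1, 1/2): (3, -5, 1) → (9, 5, 1/2); (3, -3, 3) → (9, 3, 3/2)
T2 shear: x ← x − 1·y: (9, 5, 1/2) → (4, 5, 1/2); (9, 3, 3/2) → (6, 3, 3/2)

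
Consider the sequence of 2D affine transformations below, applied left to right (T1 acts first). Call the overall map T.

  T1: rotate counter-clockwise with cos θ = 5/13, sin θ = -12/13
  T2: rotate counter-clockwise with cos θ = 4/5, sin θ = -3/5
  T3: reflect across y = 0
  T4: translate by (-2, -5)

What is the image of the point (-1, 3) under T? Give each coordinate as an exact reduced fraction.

T(p) = (15/13, -68/13)

T1 rotate counter-clockwise with cos θ = 5/13, sin θ = -12/13: (-1, 3) → (31/13, 27/13)
T2 rotate counter-clockwise with cos θ = 4/5, sin θ = -3/5: (31/13, 27/13) → (41/13, 3/13)
T3 reflect across y = 0: (41/13, 3/13) → (41/13, -3/13)
T4 translate by (-2, -5): (41/13, -3/13) → (15/13, -68/13)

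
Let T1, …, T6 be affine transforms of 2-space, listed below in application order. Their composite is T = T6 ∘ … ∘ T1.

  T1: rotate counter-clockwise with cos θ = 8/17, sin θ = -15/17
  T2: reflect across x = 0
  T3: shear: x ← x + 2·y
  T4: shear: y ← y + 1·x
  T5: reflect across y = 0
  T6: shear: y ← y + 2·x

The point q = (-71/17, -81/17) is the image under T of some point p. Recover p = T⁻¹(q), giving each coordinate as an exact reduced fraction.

T1 = [8/17 15/17 0; -15/17 8/17 0; 0 0 1]
T2·T1 = [-8/17 -15/17 0; -15/17 8/17 0; 0 0 1]
T3·…·T1 = [-38/17 1/17 0; -15/17 8/17 0; 0 0 1]
T4·…·T1 = [-38/17 1/17 0; -53/17 9/17 0; 0 0 1]
T5·…·T1 = [-38/17 1/17 0; 53/17 -9/17 0; 0 0 1]
T6·…·T1 = [-38/17 1/17 0; -23/17 -7/17 0; 0 0 1]
det M = 1; M⁻¹ = [-7/17 -1/17 0; 23/17 -38/17 0; 0 0 1]
M⁻¹ · (-71/17, -81/17)ᵀ = (2, 5)ᵀ

p = (2, 5)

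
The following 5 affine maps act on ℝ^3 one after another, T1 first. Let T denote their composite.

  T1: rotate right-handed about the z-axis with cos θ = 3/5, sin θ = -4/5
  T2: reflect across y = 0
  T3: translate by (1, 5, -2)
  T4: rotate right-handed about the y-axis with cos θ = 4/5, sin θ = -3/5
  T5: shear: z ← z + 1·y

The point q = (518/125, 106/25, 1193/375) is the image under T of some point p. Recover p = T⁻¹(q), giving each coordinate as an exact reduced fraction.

T1 = [3/5 4/5 0 0; -4/5 3/5 0 0; 0 0 1 0; 0 0 0 1]
T2·T1 = [3/5 4/5 0 0; 4/5 -3/5 0 0; 0 0 1 0; 0 0 0 1]
T3·…·T1 = [3/5 4/5 0 1; 4/5 -3/5 0 5; 0 0 1 -2; 0 0 0 1]
T4·…·T1 = [12/25 16/25 -3/5 2; 4/5 -3/5 0 5; 9/25 12/25 4/5 -1; 0 0 0 1]
T5·…·T1 = [12/25 16/25 -3/5 2; 4/5 -3/5 0 5; 29/25 -3/25 4/5 4; 0 0 0 1]
det M = -1; M⁻¹ = [12/25 11/25 9/25 -23/5; 16/25 -27/25 12/25 11/5; -3/5 -4/5 4/5 2; 0 0 0 1]
M⁻¹ · (518/125, 106/25, 1193/375)ᵀ = (2/5, 9/5, -4/3)ᵀ

p = (2/5, 9/5, -4/3)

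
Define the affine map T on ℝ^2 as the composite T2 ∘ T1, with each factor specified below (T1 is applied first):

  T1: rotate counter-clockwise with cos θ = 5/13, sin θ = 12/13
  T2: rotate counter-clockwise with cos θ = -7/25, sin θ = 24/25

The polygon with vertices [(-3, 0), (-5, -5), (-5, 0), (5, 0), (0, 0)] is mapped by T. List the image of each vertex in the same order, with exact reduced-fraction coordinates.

T1 rotate counter-clockwise with cos θ = 5/13, sin θ = 12/13: (-3, 0) → (-15/13, -36/13); (-5, -5) → (35/13, -85/13); (-5, 0) → (-25/13, -60/13); (5, 0) → (25/13, 60/13); (0, 0) → (0, 0)
T2 rotate counter-clockwise with cos θ = -7/25, sin θ = 24/25: (-15/13, -36/13) → (969/325, -108/325); (35/13, -85/13) → (359/65, 287/65); (-25/13, -60/13) → (323/65, -36/65); (25/13, 60/13) → (-323/65, 36/65); (0, 0) → (0, 0)

image vertices: (969/325, -108/325), (359/65, 287/65), (323/65, -36/65), (-323/65, 36/65), (0, 0)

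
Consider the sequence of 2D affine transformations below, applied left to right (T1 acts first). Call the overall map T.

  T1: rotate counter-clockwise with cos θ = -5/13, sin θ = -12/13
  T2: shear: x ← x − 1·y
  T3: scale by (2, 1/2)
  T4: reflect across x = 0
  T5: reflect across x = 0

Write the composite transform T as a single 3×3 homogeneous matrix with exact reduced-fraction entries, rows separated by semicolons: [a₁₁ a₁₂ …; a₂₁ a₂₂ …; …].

T1 = [-5/13 12/13 0; -12/13 -5/13 0; 0 0 1]
T2·T1 = [7/13 17/13 0; -12/13 -5/13 0; 0 0 1]
T3·…·T1 = [14/13 34/13 0; -6/13 -5/26 0; 0 0 1]
T4·…·T1 = [-14/13 -34/13 0; -6/13 -5/26 0; 0 0 1]
T5·…·T1 = [14/13 34/13 0; -6/13 -5/26 0; 0 0 1]

T = [14/13 34/13 0; -6/13 -5/26 0; 0 0 1]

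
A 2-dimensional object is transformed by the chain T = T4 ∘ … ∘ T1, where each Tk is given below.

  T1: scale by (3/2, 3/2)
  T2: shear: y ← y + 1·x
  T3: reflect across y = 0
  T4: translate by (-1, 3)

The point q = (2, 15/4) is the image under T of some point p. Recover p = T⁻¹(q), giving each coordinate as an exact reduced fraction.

T1 = [3/2 0 0; 0 3/2 0; 0 0 1]
T2·T1 = [3/2 0 0; 3/2 3/2 0; 0 0 1]
T3·…·T1 = [3/2 0 0; -3/2 -3/2 0; 0 0 1]
T4·…·T1 = [3/2 0 -1; -3/2 -3/2 3; 0 0 1]
det M = -9/4; M⁻¹ = [2/3 0 2/3; -2/3 -2/3 4/3; 0 0 1]
M⁻¹ · (2, 15/4)ᵀ = (2, -5/2)ᵀ

p = (2, -5/2)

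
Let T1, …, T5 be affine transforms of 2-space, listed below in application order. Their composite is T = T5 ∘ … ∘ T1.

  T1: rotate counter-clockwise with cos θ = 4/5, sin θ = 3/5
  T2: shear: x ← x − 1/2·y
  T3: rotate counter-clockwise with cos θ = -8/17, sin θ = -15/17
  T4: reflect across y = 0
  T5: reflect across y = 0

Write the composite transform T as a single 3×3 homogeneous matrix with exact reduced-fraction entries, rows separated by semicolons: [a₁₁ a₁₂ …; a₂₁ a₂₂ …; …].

T = [5/17 20/17 0; -123/170 43/85 0; 0 0 1]

T1 = [4/5 -3/5 0; 3/5 4/5 0; 0 0 1]
T2·T1 = [1/2 -1 0; 3/5 4/5 0; 0 0 1]
T3·…·T1 = [5/17 20/17 0; -123/170 43/85 0; 0 0 1]
T4·…·T1 = [5/17 20/17 0; 123/170 -43/85 0; 0 0 1]
T5·…·T1 = [5/17 20/17 0; -123/170 43/85 0; 0 0 1]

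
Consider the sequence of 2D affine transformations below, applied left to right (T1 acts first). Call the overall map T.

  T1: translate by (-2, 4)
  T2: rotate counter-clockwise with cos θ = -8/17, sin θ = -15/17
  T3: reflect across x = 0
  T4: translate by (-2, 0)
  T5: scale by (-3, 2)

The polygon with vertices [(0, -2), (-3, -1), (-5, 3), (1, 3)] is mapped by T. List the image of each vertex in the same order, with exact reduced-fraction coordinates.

image vertices: (240/17, 28/17), (21, 6), (585/17, 98/17), (441/17, -82/17)

T1 translate by (-2, 4): (0, -2) → (-2, 2); (-3, -1) → (-5, 3); (-5, 3) → (-7, 7); (1, 3) → (-1, 7)
T2 rotate counter-clockwise with cos θ = -8/17, sin θ = -15/17: (-2, 2) → (46/17, 14/17); (-5, 3) → (5, 3); (-7, 7) → (161/17, 49/17); (-1, 7) → (113/17, -41/17)
T3 reflect across x = 0: (46/17, 14/17) → (-46/17, 14/17); (5, 3) → (-5, 3); (161/17, 49/17) → (-161/17, 49/17); (113/17, -41/17) → (-113/17, -41/17)
T4 translate by (-2, 0): (-46/17, 14/17) → (-80/17, 14/17); (-5, 3) → (-7, 3); (-161/17, 49/17) → (-195/17, 49/17); (-113/17, -41/17) → (-147/17, -41/17)
T5 scale by (-3, 2): (-80/17, 14/17) → (240/17, 28/17); (-7, 3) → (21, 6); (-195/17, 49/17) → (585/17, 98/17); (-147/17, -41/17) → (441/17, -82/17)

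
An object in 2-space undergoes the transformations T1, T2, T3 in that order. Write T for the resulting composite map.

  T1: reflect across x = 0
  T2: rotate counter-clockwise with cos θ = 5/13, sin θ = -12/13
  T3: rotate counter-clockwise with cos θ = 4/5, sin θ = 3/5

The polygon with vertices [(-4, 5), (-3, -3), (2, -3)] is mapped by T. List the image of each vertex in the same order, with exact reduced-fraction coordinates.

T1 reflect across x = 0: (-4, 5) → (4, 5); (-3, -3) → (3, -3); (2, -3) → (-2, -3)
T2 rotate counter-clockwise with cos θ = 5/13, sin θ = -12/13: (4, 5) → (80/13, -23/13); (3, -3) → (-21/13, -51/13); (-2, -3) → (-46/13, 9/13)
T3 rotate counter-clockwise with cos θ = 4/5, sin θ = 3/5: (80/13, -23/13) → (389/65, 148/65); (-21/13, -51/13) → (69/65, -267/65); (-46/13, 9/13) → (-211/65, -102/65)

image vertices: (389/65, 148/65), (69/65, -267/65), (-211/65, -102/65)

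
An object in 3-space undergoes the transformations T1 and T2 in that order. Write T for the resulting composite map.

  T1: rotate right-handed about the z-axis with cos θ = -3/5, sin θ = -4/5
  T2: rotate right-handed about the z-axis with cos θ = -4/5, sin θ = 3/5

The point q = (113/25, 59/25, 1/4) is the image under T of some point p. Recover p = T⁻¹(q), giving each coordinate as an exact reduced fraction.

T1 = [-3/5 4/5 0 0; -4/5 -3/5 0 0; 0 0 1 0; 0 0 0 1]
T2·T1 = [24/25 -7/25 0 0; 7/25 24/25 0 0; 0 0 1 0; 0 0 0 1]
det M = 1; M⁻¹ = [24/25 7/25 0 0; -7/25 24/25 0 0; 0 0 1 0; 0 0 0 1]
M⁻¹ · (113/25, 59/25, 1/4)ᵀ = (5, 1, 1/4)ᵀ

p = (5, 1, 1/4)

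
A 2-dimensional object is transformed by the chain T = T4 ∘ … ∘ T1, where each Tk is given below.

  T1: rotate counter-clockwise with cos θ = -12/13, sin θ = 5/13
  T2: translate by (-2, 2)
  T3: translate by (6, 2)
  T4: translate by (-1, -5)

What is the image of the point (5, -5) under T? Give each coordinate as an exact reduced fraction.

T1 rotate counter-clockwise with cos θ = -12/13, sin θ = 5/13: (5, -5) → (-35/13, 85/13)
T2 translate by (-2, 2): (-35/13, 85/13) → (-61/13, 111/13)
T3 translate by (6, 2): (-61/13, 111/13) → (17/13, 137/13)
T4 translate by (-1, -5): (17/13, 137/13) → (4/13, 72/13)

T(p) = (4/13, 72/13)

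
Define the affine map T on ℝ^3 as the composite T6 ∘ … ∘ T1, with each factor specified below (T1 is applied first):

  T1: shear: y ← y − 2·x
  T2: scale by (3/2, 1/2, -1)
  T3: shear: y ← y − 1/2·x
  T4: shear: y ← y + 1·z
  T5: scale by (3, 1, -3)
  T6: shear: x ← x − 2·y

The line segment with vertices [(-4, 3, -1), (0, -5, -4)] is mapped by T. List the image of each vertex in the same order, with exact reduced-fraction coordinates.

image vertices: (-37, 19/2, -3), (-3, 3/2, -12)

T1 shear: y ← y − 2·x: (-4, 3, -1) → (-4, 11, -1); (0, -5, -4) → (0, -5, -4)
T2 scale by (3/2, 1/2, -1): (-4, 11, -1) → (-6, 11/2, 1); (0, -5, -4) → (0, -5/2, 4)
T3 shear: y ← y − 1/2·x: (-6, 11/2, 1) → (-6, 17/2, 1); (0, -5/2, 4) → (0, -5/2, 4)
T4 shear: y ← y + 1·z: (-6, 17/2, 1) → (-6, 19/2, 1); (0, -5/2, 4) → (0, 3/2, 4)
T5 scale by (3, 1, -3): (-6, 19/2, 1) → (-18, 19/2, -3); (0, 3/2, 4) → (0, 3/2, -12)
T6 shear: x ← x − 2·y: (-18, 19/2, -3) → (-37, 19/2, -3); (0, 3/2, -12) → (-3, 3/2, -12)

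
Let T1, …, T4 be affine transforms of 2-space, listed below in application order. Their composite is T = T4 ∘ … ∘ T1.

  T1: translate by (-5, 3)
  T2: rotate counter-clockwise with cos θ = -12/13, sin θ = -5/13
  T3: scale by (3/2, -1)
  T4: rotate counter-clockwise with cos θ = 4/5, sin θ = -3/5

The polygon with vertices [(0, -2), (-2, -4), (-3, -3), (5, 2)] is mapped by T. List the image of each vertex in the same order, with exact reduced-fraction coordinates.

T1 translate by (-5, 3): (0, -2) → (-5, 1); (-2, -4) → (-7, -1); (-3, -3) → (-8, 0); (5, 2) → (0, 5)
T2 rotate counter-clockwise with cos θ = -12/13, sin θ = -5/13: (-5, 1) → (5, 1); (-7, -1) → (79/13, 47/13); (-8, 0) → (96/13, 40/13); (0, 5) → (25/13, -60/13)
T3 scale by (3/2, -1): (5, 1) → (15/2, -1); (79/13, 47/13) → (237/26, -47/13); (96/13, 40/13) → (144/13, -40/13); (25/13, -60/13) → (75/26, 60/13)
T4 rotate counter-clockwise with cos θ = 4/5, sin θ = -3/5: (15/2, -1) → (27/5, -53/10); (237/26, -47/13) → (333/65, -1087/130); (144/13, -40/13) → (456/65, -592/65); (75/26, 60/13) → (66/13, 51/26)

image vertices: (27/5, -53/10), (333/65, -1087/130), (456/65, -592/65), (66/13, 51/26)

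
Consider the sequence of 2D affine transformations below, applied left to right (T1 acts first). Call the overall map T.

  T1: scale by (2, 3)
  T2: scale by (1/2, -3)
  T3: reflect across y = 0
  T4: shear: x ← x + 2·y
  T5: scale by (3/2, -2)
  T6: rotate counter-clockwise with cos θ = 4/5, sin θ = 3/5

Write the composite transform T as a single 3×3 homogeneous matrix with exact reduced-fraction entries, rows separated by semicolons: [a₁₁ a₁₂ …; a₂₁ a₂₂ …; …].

T1 = [2 0 0; 0 3 0; 0 0 1]
T2·T1 = [1 0 0; 0 -9 0; 0 0 1]
T3·…·T1 = [1 0 0; 0 9 0; 0 0 1]
T4·…·T1 = [1 18 0; 0 9 0; 0 0 1]
T5·…·T1 = [3/2 27 0; 0 -18 0; 0 0 1]
T6·…·T1 = [6/5 162/5 0; 9/10 9/5 0; 0 0 1]

T = [6/5 162/5 0; 9/10 9/5 0; 0 0 1]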